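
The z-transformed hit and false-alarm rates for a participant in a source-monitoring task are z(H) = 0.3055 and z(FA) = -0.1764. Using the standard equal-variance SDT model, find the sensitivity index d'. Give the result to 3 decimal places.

d' = 0.482

d' = z(H) − z(FA) = 0.3055 − (-0.1764) = 0.4819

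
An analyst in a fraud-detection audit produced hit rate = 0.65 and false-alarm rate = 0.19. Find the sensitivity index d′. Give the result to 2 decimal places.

d′ = 1.26

Φ⁻¹(0.65) = 0.385, Φ⁻¹(0.19) = -0.878
d' = z(H) − z(FA) = 0.385 − (-0.878) = 1.263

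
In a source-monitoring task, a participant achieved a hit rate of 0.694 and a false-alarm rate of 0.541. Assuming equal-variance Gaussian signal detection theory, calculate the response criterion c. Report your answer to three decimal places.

c = -0.305

z(0.694) = 0.5072, z(0.541) = 0.1030
c = −½·[z(H) + z(FA)] = −0.5 × (0.5072 + 0.1030) = -0.3051
c < 0: the participant has a liberal response bias.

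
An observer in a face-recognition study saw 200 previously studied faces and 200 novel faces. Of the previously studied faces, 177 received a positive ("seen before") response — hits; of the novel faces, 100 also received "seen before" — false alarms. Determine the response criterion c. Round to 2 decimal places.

H = 177/200 = 0.8850
FA = 100/200 = 0.5000
z(H) = z(0.8850) = 1.2004
z(FA) = z(0.5000) = 0.0000
c = −½·[z(H) + z(FA)] = −0.5 × (1.2004 + 0.0000) = -0.6002
c < 0: the observer has a liberal response bias.

c = -0.60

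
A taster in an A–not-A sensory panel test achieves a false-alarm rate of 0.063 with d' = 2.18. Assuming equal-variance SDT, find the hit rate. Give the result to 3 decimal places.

hit rate = 0.742

z(false-alarm rate) = z(0.063) = -1.5301
z(H) = z(FA) + d' = -1.5301 + 2.18 = 0.6499
hit rate = Φ(0.6499) = 0.7421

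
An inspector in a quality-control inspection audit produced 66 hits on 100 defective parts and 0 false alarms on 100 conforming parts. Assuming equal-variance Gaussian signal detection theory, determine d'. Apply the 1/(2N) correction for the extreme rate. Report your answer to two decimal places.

d' = 2.99

The false-alarm rate is 0/100 = 0, so apply the 1/(2N) correction: FA → 1/(2·100) = 0.00500.
z(H) = z(0.66000) = 0.412
z(FA) = z(0.00500) = -2.576
d' = 0.412 − (-2.576) = 2.988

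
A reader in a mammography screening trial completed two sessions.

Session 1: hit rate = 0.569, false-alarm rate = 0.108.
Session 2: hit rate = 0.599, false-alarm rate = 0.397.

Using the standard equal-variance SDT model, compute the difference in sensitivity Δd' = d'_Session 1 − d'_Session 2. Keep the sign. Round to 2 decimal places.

Δd' = 0.90

Session 1: z(0.569) = 0.174, z(0.108) = -1.237, d' = 1.411
Session 2: z(0.599) = 0.251, z(0.397) = -0.261, d' = 0.512
Δd' = d'_Session 1 − d'_Session 2 = 1.411 − 0.512 = 0.899
Session 1 has the higher sensitivity.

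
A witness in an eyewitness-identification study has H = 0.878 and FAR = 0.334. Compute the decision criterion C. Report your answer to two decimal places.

C = -0.37

Φ⁻¹(H) = Φ⁻¹(0.878) = 1.1650
Φ⁻¹(FA) = Φ⁻¹(0.334) = -0.4289
c = −½·[z(H) + z(FA)] = −0.5 × (1.1650 + (-0.4289)) = -0.36805
c < 0: the witness has a liberal response bias.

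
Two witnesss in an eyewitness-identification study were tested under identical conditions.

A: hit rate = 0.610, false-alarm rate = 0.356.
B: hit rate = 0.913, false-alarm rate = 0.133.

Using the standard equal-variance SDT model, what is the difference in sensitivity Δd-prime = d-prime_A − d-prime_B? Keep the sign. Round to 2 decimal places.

Δd-prime = -1.82

A: z(0.610) = 0.279, z(0.356) = -0.369, d' = 0.648
B: z(0.913) = 1.359, z(0.133) = -1.112, d' = 2.471
Δd' = d'_A − d'_B = 0.648 − 2.471 = -1.823
B has the higher sensitivity.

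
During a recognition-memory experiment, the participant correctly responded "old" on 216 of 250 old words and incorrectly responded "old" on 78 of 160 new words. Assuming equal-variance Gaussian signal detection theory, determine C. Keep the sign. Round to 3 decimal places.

C = -0.534

H = 216/250 = 0.8640
FA = 78/160 = 0.4875
z(H) = z(0.8640) = 1.0985
z(FA) = z(0.4875) = -0.0313
c = −½·[z(H) + z(FA)] = −0.5 × (1.0985 + (-0.0313)) = -0.5336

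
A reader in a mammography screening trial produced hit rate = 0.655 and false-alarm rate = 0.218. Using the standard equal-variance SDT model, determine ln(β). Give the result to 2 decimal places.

z(H) = 0.399
z(FA) = -0.779
ln β = −½·[z(H)² − z(FA)²] = −0.5 × (0.159 − 0.607) = 0.224

ln β = 0.22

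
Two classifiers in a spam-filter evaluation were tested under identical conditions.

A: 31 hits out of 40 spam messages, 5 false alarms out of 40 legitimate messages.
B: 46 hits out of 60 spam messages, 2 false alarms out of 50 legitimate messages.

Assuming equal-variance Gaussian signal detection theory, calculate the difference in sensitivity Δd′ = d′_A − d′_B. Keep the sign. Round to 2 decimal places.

A: z(0.7750) = 0.755, z(0.1250) = -1.150, d' = 1.905
B: z(0.7667) = 0.728, z(0.0400) = -1.751, d' = 2.479
Δd' = d'_A − d'_B = 1.905 − 2.479 = -0.574
B has the higher sensitivity.

Δd′ = -0.57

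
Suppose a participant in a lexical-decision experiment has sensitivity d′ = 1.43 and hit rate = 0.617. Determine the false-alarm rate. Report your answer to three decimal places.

false-alarm rate = 0.129

z(hit rate) = z(0.617) = 0.2976
z(FA) = z(H) − d' = 0.2976 − 1.43 = -1.1324
false-alarm rate = Φ(-1.1324) = 0.1287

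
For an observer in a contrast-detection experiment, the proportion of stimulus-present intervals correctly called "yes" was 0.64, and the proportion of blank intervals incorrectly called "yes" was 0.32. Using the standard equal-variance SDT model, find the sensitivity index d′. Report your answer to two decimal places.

z(0.64) = 0.358, z(0.32) = -0.468
d' = z(H) − z(FA) = 0.358 − (-0.468) = 0.826

d′ = 0.83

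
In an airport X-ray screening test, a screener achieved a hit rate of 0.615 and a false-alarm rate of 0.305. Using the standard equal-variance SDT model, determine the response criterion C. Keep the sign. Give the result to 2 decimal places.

C = 0.11

z(H) = 0.2924
z(FA) = -0.5101
c = −½·[z(H) + z(FA)] = −0.5 × (0.2924 + (-0.5101)) = 0.10885
c > 0: the screener has a conservative response bias.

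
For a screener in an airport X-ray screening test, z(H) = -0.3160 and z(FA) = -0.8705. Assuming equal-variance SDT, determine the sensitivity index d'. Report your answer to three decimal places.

d' = 0.555

d' = z(H) − z(FA) = -0.3160 − (-0.8705) = 0.5545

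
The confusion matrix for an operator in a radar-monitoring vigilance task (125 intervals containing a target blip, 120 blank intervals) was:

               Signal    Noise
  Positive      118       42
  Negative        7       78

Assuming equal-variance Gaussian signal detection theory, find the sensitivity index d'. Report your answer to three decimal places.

d' = 1.975

H = 118/125 = 0.9440
FA = 42/120 = 0.3500
Φ⁻¹(H) = 1.5893
Φ⁻¹(FA) = -0.3853
d' = z(H) − z(FA) = 1.5893 − (-0.3853) = 1.9746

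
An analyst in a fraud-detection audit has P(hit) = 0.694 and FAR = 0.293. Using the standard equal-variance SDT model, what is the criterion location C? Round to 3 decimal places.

z(H) = 0.5072
z(FA) = -0.5446
c = −½·[z(H) + z(FA)] = −0.5 × (0.5072 + (-0.5446)) = 0.0187
c > 0: the analyst has a conservative response bias.

C = 0.019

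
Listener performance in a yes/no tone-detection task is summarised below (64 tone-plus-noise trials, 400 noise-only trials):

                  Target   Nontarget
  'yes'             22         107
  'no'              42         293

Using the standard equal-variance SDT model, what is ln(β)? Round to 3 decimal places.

ln β = 0.112

H = 22/64 = 0.3438
FA = 107/400 = 0.2675
Φ⁻¹(H) = -0.4021
Φ⁻¹(FA) = -0.6204
ln β = −½·[z(H)² − z(FA)²] = −0.5 × (0.1617 − 0.3849) = 0.1116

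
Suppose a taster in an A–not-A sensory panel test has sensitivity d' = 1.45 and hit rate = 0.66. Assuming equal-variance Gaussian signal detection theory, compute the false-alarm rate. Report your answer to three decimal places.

false-alarm rate = 0.150

z(hit rate) = z(0.66) = 0.4125
z(FA) = z(H) − d' = 0.4125 − 1.45 = -1.0375
false-alarm rate = Φ(-1.0375) = 0.1498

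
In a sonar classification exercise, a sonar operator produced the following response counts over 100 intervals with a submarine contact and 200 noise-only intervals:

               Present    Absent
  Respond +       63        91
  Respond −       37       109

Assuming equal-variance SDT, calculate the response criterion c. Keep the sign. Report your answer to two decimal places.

H = 63/100 = 0.6300
FA = 91/200 = 0.4550
z(H) = z(0.6300) = 0.332
z(FA) = z(0.4550) = -0.113
c = −½·[z(H) + z(FA)] = −0.5 × (0.332 + (-0.113)) = -0.1095

c = -0.11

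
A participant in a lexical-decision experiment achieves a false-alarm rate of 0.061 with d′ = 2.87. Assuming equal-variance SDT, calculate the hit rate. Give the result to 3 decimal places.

z(false-alarm rate) = z(0.061) = -1.5464
z(H) = z(FA) + d' = -1.5464 + 2.87 = 1.3236
hit rate = Φ(1.3236) = 0.9072

hit rate = 0.907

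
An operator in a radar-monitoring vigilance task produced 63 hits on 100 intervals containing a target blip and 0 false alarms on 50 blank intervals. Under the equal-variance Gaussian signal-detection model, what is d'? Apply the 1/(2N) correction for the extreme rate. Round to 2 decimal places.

The false-alarm rate is 0/50 = 0, so apply the 1/(2N) correction: FA → 1/(2·50) = 0.01000.
z(H) = z(0.63000) = 0.332
z(FA) = z(0.01000) = -2.326
d' = 0.332 − (-2.326) = 2.658

d' = 2.66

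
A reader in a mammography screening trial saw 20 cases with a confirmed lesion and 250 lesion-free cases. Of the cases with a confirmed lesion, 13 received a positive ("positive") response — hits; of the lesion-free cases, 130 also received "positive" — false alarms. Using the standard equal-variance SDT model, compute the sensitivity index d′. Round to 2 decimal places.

H = 13/20 = 0.6500
FA = 130/250 = 0.5200
z(H) = z(0.6500) = 0.3853
z(FA) = z(0.5200) = 0.0502
d' = z(H) − z(FA) = 0.3853 − 0.0502 = 0.3351

d′ = 0.34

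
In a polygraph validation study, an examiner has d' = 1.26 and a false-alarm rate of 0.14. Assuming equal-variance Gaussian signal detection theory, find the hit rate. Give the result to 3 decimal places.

z(false-alarm rate) = z(0.14) = -1.0803
z(H) = z(FA) + d' = -1.0803 + 1.26 = 0.1797
hit rate = Φ(0.1797) = 0.5713

hit rate = 0.571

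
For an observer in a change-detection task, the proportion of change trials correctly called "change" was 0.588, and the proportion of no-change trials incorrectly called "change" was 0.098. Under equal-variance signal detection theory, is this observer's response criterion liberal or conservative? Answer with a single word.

z(H) = 0.222, z(FA) = -1.293
c = −½·(z(H) + z(FA)) = 0.5355
c > 0 → conservative criterion (biased toward responding “no”).

conservative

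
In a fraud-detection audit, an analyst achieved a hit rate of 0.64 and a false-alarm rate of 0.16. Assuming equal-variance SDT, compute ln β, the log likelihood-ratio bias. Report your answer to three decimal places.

z(H) = z(0.64) = 0.3585
z(FA) = z(0.16) = -0.9945
ln β = −½·[z(H)² − z(FA)²] = −0.5 × (0.1285 − 0.9890) = 0.43025

ln β = 0.430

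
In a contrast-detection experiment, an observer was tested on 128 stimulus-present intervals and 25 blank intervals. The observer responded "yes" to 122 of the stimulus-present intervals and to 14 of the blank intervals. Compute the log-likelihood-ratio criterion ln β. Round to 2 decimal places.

ln β = -1.39

H = 122/128 = 0.9531
FA = 14/25 = 0.5600
Φ⁻¹(H) = 1.676
Φ⁻¹(FA) = 0.151
ln β = −½·[z(H)² − z(FA)²] = −0.5 × (2.809 − 0.023) = -1.393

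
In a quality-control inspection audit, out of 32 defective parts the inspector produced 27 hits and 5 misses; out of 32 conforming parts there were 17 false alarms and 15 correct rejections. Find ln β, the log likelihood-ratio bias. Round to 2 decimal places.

ln β = -0.51

H = 27/32 = 0.8438
FA = 17/32 = 0.5312
Φ⁻¹(H) = Φ⁻¹(0.8438) = 1.010
Φ⁻¹(FA) = Φ⁻¹(0.5312) = 0.078
ln β = −½·[z(H)² − z(FA)²] = −0.5 × (1.020 − 0.006) = -0.507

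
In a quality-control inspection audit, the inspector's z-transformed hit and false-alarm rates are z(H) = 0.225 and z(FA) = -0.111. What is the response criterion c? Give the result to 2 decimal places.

c = −½·[z(H) + z(FA)] = −½·(0.225 + (-0.111)) = -0.057
c < 0: the inspector has a liberal response bias.

c = -0.06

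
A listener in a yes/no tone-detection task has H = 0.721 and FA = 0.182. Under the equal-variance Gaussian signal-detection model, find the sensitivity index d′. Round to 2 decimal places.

d′ = 1.49

Φ⁻¹(H) = 0.5858
Φ⁻¹(FA) = -0.9078
d' = z(H) − z(FA) = 0.5858 − (-0.9078) = 1.4936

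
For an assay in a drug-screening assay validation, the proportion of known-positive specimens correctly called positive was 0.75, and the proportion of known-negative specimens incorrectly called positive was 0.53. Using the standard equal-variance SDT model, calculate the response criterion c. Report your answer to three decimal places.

c = -0.375

Φ⁻¹(H) = 0.6745
Φ⁻¹(FA) = 0.0753
c = −½·[z(H) + z(FA)] = −0.5 × (0.6745 + 0.0753) = -0.3749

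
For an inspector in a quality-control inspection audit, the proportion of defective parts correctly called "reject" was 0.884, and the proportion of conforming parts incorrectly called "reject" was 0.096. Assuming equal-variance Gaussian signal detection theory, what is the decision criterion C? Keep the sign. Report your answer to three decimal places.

C = 0.055

Φ⁻¹(H) = Φ⁻¹(0.884) = 1.1952
Φ⁻¹(FA) = Φ⁻¹(0.096) = -1.3047
c = −½·[z(H) + z(FA)] = −0.5 × (1.1952 + (-1.3047)) = 0.05475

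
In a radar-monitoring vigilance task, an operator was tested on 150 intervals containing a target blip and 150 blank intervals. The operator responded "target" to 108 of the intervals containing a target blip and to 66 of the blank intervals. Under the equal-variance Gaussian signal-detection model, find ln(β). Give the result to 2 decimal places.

H = 108/150 = 0.7200
FA = 66/150 = 0.4400
z(H) = 0.583
z(FA) = -0.151
ln β = −½·[z(H)² − z(FA)²] = −0.5 × (0.340 − 0.023) = -0.1585

ln β = -0.16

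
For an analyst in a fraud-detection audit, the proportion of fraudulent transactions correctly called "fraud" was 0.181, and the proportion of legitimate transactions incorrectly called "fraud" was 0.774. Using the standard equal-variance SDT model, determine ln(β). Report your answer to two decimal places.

ln β = -0.13

z(H) = z(0.181) = -0.912
z(FA) = z(0.774) = 0.752
ln β = −½·[z(H)² − z(FA)²] = −0.5 × (0.832 − 0.566) = -0.133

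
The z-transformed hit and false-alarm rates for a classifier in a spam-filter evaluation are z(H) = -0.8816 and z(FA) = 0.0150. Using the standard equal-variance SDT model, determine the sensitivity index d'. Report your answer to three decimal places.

d' = -0.897

d' = z(H) − z(FA) = -0.8816 − 0.0150 = -0.8966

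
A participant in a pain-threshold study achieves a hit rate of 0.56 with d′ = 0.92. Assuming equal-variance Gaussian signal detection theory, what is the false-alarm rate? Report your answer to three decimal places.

z(hit rate) = z(0.56) = 0.1510
z(FA) = z(H) − d' = 0.1510 − 0.92 = -0.7690
false-alarm rate = Φ(-0.7690) = 0.2209

false-alarm rate = 0.221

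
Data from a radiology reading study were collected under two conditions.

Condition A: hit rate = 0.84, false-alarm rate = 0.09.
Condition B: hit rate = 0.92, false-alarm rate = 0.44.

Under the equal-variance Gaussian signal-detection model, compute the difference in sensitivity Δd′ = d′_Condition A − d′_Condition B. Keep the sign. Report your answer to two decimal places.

Δd′ = 0.78

Condition A: z(0.84) = 0.994, z(0.09) = -1.341, d' = 2.335
Condition B: z(0.92) = 1.405, z(0.44) = -0.151, d' = 1.556
Δd' = d'_Condition A − d'_Condition B = 2.335 − 1.556 = 0.779
Condition A has the higher sensitivity.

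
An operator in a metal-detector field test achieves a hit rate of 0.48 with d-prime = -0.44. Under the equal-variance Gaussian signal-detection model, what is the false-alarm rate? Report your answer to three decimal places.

false-alarm rate = 0.652

z(hit rate) = z(0.48) = -0.0502
z(FA) = z(H) − d' = -0.0502 − (-0.44) = 0.3898
false-alarm rate = Φ(0.3898) = 0.6517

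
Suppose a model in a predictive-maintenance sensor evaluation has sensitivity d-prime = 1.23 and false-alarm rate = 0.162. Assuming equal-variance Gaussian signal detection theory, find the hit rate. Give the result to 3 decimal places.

hit rate = 0.596

z(false-alarm rate) = z(0.162) = -0.9863
z(H) = z(FA) + d' = -0.9863 + 1.23 = 0.2437
hit rate = Φ(0.2437) = 0.5963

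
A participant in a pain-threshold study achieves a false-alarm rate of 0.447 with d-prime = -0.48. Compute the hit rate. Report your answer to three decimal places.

z(false-alarm rate) = z(0.447) = -0.1332
z(H) = z(FA) + d' = -0.1332 + (-0.48) = -0.6132
hit rate = Φ(-0.6132) = 0.2699

hit rate = 0.270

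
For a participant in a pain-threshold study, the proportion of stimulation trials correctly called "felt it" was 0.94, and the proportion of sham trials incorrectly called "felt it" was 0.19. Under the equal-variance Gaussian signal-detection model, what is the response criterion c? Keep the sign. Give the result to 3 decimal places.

c = -0.338

Φ⁻¹(0.94) = 1.5548, Φ⁻¹(0.19) = -0.8779
c = −½·[z(H) + z(FA)] = −0.5 × (1.5548 + (-0.8779)) = -0.33845
c < 0: the participant has a liberal response bias.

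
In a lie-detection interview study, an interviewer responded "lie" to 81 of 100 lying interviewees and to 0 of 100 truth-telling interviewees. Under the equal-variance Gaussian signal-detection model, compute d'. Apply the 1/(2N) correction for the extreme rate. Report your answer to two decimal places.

d' = 3.45

The false-alarm rate is 0/100 = 0, so apply the 1/(2N) correction: FA → 1/(2·100) = 0.00500.
z(H) = z(0.81000) = 0.878
z(FA) = z(0.00500) = -2.576
d' = 0.878 − (-2.576) = 3.454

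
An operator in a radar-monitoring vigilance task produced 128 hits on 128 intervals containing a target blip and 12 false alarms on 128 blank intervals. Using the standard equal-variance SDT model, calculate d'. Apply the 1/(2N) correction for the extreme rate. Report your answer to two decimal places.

d' = 3.98

The hit rate is 128/128 = 1, so apply the 1/(2N) correction: H → 1 − 1/(2·128) = 0.99609.
z(H) = z(0.99609) = 2.660
z(FA) = z(0.09375) = -1.318
d' = 2.660 − (-1.318) = 3.978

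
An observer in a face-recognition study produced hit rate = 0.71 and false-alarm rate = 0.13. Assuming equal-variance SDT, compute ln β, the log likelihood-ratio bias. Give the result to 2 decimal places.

ln β = 0.48

z(0.71) = 0.553, z(0.13) = -1.126
ln β = −½·[z(H)² − z(FA)²] = −0.5 × (0.306 − 1.268) = 0.481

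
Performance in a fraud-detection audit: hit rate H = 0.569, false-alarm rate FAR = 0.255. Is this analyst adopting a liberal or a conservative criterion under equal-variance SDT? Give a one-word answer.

conservative

z(H) = 0.174, z(FA) = -0.659
c = −½·(z(H) + z(FA)) = 0.2425
c > 0 → conservative criterion (biased toward responding “no”).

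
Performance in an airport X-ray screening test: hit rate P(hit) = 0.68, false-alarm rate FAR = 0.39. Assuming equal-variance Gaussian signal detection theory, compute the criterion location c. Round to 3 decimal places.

z(H) = z(0.68) = 0.4677
z(FA) = z(0.39) = -0.2793
c = −½·[z(H) + z(FA)] = −0.5 × (0.4677 + (-0.2793)) = -0.0942

c = -0.094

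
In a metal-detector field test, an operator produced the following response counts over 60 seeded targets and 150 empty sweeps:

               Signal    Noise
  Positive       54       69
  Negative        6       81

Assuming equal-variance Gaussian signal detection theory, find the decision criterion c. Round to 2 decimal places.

c = -0.59

H = 54/60 = 0.9000
FA = 69/150 = 0.4600
z(H) = 1.2816
z(FA) = -0.1004
c = −½·[z(H) + z(FA)] = −0.5 × (1.2816 + (-0.1004)) = -0.5906
c < 0: the operator has a liberal response bias.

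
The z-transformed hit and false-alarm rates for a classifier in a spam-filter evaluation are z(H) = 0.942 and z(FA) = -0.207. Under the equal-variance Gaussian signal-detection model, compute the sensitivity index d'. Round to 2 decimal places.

d' = z(H) − z(FA) = 0.942 − (-0.207) = 1.149

d' = 1.15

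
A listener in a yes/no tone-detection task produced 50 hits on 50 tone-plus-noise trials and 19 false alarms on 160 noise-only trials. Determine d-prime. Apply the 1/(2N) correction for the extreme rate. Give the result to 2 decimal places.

The hit rate is 50/50 = 1, so apply the 1/(2N) correction: H → 1 − 1/(2·50) = 0.99000.
z(H) = z(0.99000) = 2.326
z(FA) = z(0.11875) = -1.181
d' = 2.326 − (-1.181) = 3.507

d-prime = 3.51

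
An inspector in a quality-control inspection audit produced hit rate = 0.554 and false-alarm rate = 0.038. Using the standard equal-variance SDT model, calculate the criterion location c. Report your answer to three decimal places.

c = 0.819

z(0.554) = 0.1358, z(0.038) = -1.7744
c = −½·[z(H) + z(FA)] = −0.5 × (0.1358 + (-1.7744)) = 0.8193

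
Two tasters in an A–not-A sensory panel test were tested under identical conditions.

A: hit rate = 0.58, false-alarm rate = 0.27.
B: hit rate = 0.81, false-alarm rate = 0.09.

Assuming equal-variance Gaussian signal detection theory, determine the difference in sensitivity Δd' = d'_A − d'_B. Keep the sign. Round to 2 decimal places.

A: z(0.58) = 0.202, z(0.27) = -0.613, d' = 0.815
B: z(0.81) = 0.878, z(0.09) = -1.341, d' = 2.219
Δd' = d'_A − d'_B = 0.815 − 2.219 = -1.404
B has the higher sensitivity.

Δd' = -1.40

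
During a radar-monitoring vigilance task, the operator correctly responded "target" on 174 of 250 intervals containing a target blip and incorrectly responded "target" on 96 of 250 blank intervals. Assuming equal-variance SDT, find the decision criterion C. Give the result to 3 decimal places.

C = -0.109

H = 174/250 = 0.6960
FA = 96/250 = 0.3840
z(0.6960) = 0.5129, z(0.3840) = -0.2950
c = −½·[z(H) + z(FA)] = −0.5 × (0.5129 + (-0.2950)) = -0.10895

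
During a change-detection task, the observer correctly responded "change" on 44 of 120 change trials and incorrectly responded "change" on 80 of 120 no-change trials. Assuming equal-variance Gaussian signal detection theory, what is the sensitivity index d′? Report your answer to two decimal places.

H = 44/120 = 0.3667
FA = 80/120 = 0.6667
z(0.3667) = -0.3406, z(0.6667) = 0.4308
d' = z(H) − z(FA) = -0.3406 − 0.4308 = -0.7714

d′ = -0.77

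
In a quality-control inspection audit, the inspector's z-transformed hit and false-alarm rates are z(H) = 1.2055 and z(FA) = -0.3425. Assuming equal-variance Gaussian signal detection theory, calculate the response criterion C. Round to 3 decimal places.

c = −½·[z(H) + z(FA)] = −½·(1.2055 + (-0.3425)) = -0.4315

C = -0.432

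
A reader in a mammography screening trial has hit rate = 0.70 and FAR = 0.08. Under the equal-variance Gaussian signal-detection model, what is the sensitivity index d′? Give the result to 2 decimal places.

Φ⁻¹(H) = Φ⁻¹(0.70) = 0.5244
Φ⁻¹(FA) = Φ⁻¹(0.08) = -1.4051
d' = z(H) − z(FA) = 0.5244 − (-1.4051) = 1.9295

d′ = 1.93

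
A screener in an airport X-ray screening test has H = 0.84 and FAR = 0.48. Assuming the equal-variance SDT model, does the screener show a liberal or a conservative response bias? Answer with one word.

z(H) = 0.994, z(FA) = -0.050
c = −½·(z(H) + z(FA)) = -0.472
c < 0 → liberal criterion (biased toward responding “yes”).

liberal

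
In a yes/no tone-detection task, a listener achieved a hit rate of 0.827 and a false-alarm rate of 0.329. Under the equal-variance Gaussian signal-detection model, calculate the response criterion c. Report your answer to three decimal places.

z(H) = z(0.827) = 0.9424
z(FA) = z(0.329) = -0.4427
c = −½·[z(H) + z(FA)] = −0.5 × (0.9424 + (-0.4427)) = -0.24985
c < 0: the listener has a liberal response bias.

c = -0.250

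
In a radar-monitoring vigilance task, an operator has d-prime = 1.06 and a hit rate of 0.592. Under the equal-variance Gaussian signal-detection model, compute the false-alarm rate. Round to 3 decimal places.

false-alarm rate = 0.204

z(hit rate) = z(0.592) = 0.2327
z(FA) = z(H) − d' = 0.2327 − 1.06 = -0.8273
false-alarm rate = Φ(-0.8273) = 0.2040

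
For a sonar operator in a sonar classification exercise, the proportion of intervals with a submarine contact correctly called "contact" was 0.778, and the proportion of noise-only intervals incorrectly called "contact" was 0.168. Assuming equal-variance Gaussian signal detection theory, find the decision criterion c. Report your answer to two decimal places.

c = 0.10

z(H) = z(0.778) = 0.7655
z(FA) = z(0.168) = -0.9621
c = −½·[z(H) + z(FA)] = −0.5 × (0.7655 + (-0.9621)) = 0.0983
c > 0: the sonar operator has a conservative response bias.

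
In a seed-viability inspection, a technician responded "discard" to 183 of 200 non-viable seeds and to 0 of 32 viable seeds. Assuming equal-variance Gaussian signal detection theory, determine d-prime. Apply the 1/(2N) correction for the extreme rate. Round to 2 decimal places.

The false-alarm rate is 0/32 = 0, so apply the 1/(2N) correction: FA → 1/(2·32) = 0.01562.
z(H) = z(0.91500) = 1.372
z(FA) = z(0.01562) = -2.154
d' = 1.372 − (-2.154) = 3.526

d-prime = 3.53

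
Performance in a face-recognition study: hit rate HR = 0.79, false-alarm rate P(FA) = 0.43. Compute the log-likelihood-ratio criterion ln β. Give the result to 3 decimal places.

Φ⁻¹(H) = Φ⁻¹(0.79) = 0.8064
Φ⁻¹(FA) = Φ⁻¹(0.43) = -0.1764
ln β = −½·[z(H)² − z(FA)²] = −0.5 × (0.6503 − 0.0311) = -0.3096

ln β = -0.310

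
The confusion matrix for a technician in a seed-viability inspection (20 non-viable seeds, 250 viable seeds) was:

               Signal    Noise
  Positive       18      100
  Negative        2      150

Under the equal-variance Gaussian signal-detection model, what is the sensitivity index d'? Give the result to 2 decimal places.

H = 18/20 = 0.9000
FA = 100/250 = 0.4000
z(H) = z(0.9000) = 1.2816
z(FA) = z(0.4000) = -0.2533
d' = z(H) − z(FA) = 1.2816 − (-0.2533) = 1.5349

d' = 1.53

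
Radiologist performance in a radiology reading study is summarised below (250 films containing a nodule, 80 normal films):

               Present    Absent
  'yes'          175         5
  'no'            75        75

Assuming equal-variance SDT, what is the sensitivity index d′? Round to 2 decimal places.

d′ = 2.06

H = 175/250 = 0.7000
FA = 5/80 = 0.0625
z(0.7000) = 0.524, z(0.0625) = -1.534
d' = z(H) − z(FA) = 0.524 − (-1.534) = 2.058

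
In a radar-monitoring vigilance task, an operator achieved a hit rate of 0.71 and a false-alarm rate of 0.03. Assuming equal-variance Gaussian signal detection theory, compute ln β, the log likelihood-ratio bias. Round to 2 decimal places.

ln β = 1.62

z(0.71) = 0.553, z(0.03) = -1.881
ln β = −½·[z(H)² − z(FA)²] = −0.5 × (0.306 − 3.538) = 1.616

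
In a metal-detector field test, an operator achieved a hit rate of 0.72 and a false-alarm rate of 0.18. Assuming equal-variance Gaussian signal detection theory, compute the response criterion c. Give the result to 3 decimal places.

c = 0.166

z(H) = 0.5828
z(FA) = -0.9154
c = −½·[z(H) + z(FA)] = −0.5 × (0.5828 + (-0.9154)) = 0.1663
c > 0: the operator has a conservative response bias.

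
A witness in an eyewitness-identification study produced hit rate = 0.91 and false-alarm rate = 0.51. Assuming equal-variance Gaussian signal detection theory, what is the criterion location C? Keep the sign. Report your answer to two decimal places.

z(H) = z(0.91) = 1.3408
z(FA) = z(0.51) = 0.0251
c = −½·[z(H) + z(FA)] = −0.5 × (1.3408 + 0.0251) = -0.68295

C = -0.68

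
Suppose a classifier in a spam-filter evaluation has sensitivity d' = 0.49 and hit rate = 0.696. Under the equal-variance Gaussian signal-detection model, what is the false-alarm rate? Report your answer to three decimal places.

z(hit rate) = z(0.696) = 0.5129
z(FA) = z(H) − d' = 0.5129 − 0.49 = 0.0229
false-alarm rate = Φ(0.0229) = 0.5091

false-alarm rate = 0.509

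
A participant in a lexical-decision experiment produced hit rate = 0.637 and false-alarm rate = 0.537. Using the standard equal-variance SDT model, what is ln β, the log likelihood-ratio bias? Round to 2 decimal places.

ln β = -0.06

Φ⁻¹(H) = 0.350
Φ⁻¹(FA) = 0.093
ln β = −½·[z(H)² − z(FA)²] = −0.5 × (0.123 − 0.009) = -0.057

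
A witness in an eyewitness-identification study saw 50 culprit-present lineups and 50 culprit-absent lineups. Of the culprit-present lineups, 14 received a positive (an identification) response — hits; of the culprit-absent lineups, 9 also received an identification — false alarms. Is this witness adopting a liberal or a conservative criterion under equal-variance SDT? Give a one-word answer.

conservative

z(H) = -0.583, z(FA) = -0.915
c = −½·(z(H) + z(FA)) = 0.749
c > 0 → conservative criterion (biased toward responding “no”).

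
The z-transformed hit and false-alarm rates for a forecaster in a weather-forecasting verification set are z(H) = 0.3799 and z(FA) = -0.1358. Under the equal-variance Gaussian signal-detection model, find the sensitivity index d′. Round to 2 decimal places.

d' = z(H) − z(FA) = 0.3799 − (-0.1358) = 0.5157

d′ = 0.52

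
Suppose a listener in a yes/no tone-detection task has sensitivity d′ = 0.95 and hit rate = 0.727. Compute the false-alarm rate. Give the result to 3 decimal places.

false-alarm rate = 0.365

z(hit rate) = z(0.727) = 0.6038
z(FA) = z(H) − d' = 0.6038 − 0.95 = -0.3462
false-alarm rate = Φ(-0.3462) = 0.3646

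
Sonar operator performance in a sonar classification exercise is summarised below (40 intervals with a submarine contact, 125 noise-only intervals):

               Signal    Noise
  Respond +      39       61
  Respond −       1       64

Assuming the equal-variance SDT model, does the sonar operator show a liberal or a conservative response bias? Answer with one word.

z(H) = 1.960, z(FA) = -0.030
c = −½·(z(H) + z(FA)) = -0.965
c < 0 → liberal criterion (biased toward responding “yes”).

liberal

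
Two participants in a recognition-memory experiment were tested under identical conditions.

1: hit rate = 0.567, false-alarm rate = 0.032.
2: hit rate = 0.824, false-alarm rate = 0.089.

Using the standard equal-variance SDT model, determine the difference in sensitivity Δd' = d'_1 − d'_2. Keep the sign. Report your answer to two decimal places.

Δd' = -0.26

1: z(0.567) = 0.169, z(0.032) = -1.852, d' = 2.021
2: z(0.824) = 0.931, z(0.089) = -1.347, d' = 2.278
Δd' = d'_1 − d'_2 = 2.021 − 2.278 = -0.257
2 has the higher sensitivity.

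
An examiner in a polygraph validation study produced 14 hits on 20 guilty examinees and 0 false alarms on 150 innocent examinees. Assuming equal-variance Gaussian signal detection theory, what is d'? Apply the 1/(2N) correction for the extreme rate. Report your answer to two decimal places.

d' = 3.24

The false-alarm rate is 0/150 = 0, so apply the 1/(2N) correction: FA → 1/(2·150) = 0.00333.
z(H) = z(0.70000) = 0.524
z(FA) = z(0.00333) = -2.713
d' = 0.524 − (-2.713) = 3.237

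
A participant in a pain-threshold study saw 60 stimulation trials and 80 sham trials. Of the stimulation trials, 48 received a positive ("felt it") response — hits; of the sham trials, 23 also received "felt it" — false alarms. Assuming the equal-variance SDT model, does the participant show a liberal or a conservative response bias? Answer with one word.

liberal

z(H) = 0.842, z(FA) = -0.561
c = −½·(z(H) + z(FA)) = -0.1405
c < 0 → liberal criterion (biased toward responding “yes”).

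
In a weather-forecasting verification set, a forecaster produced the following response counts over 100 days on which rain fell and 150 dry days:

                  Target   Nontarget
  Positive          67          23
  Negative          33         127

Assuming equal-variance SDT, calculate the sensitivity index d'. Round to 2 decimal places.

H = 67/100 = 0.6700
FA = 23/150 = 0.1533
z(H) = z(0.6700) = 0.4399
z(FA) = z(0.1533) = -1.0224
d' = z(H) − z(FA) = 0.4399 − (-1.0224) = 1.4623

d' = 1.46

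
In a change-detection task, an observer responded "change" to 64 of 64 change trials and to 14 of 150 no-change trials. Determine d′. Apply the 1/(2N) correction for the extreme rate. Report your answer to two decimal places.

The hit rate is 64/64 = 1, so apply the 1/(2N) correction: H → 1 − 1/(2·64) = 0.99219.
z(H) = z(0.99219) = 2.418
z(FA) = z(0.09333) = -1.321
d' = 2.418 − (-1.321) = 3.739

d′ = 3.74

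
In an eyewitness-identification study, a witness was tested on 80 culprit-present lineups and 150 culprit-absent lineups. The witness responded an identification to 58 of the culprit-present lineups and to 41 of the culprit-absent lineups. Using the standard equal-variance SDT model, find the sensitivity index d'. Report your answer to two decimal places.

d' = 1.20

H = 58/80 = 0.7250
FA = 41/150 = 0.2733
z(H) = 0.598
z(FA) = -0.603
d' = z(H) − z(FA) = 0.598 − (-0.603) = 1.201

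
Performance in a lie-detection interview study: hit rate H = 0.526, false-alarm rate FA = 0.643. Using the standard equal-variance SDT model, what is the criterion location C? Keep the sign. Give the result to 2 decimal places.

C = -0.22

z(0.526) = 0.0652, z(0.643) = 0.3665
c = −½·[z(H) + z(FA)] = −0.5 × (0.0652 + 0.3665) = -0.21585
c < 0: the interviewer has a liberal response bias.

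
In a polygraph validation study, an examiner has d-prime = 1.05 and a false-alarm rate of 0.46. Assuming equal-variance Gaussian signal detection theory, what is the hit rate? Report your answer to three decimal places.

z(false-alarm rate) = z(0.46) = -0.1004
z(H) = z(FA) + d' = -0.1004 + 1.05 = 0.9496
hit rate = Φ(0.9496) = 0.8288

hit rate = 0.829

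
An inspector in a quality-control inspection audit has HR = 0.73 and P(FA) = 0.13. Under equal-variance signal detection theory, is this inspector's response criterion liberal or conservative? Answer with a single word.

z(H) = 0.613, z(FA) = -1.126
c = −½·(z(H) + z(FA)) = 0.2565
c > 0 → conservative criterion (biased toward responding “no”).

conservative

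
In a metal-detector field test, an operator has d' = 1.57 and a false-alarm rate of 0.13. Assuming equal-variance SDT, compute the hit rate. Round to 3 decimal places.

z(false-alarm rate) = z(0.13) = -1.1264
z(H) = z(FA) + d' = -1.1264 + 1.57 = 0.4436
hit rate = Φ(0.4436) = 0.6713

hit rate = 0.671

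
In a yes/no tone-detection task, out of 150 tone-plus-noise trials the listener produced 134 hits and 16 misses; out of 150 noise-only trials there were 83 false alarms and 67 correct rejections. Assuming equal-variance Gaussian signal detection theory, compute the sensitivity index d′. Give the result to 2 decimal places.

d′ = 1.11

H = 134/150 = 0.8933
FA = 83/150 = 0.5533
z(0.8933) = 1.244, z(0.5533) = 0.134
d' = z(H) − z(FA) = 1.244 − 0.134 = 1.110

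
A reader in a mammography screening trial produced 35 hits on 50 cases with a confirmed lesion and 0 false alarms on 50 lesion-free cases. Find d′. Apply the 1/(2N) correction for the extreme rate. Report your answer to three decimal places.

d′ = 2.851

The false-alarm rate is 0/50 = 0, so apply the 1/(2N) correction: FA → 1/(2·50) = 0.01000.
z(H) = z(0.70000) = 0.5244
z(FA) = z(0.01000) = -2.3263
d' = 0.5244 − (-2.3263) = 2.8507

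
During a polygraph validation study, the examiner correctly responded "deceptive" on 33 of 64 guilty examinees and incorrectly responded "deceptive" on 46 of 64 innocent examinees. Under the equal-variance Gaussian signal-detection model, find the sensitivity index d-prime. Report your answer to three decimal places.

H = 33/64 = 0.5156
FA = 46/64 = 0.7188
z(0.5156) = 0.0391, z(0.7188) = 0.5793
d' = z(H) − z(FA) = 0.0391 − 0.5793 = -0.5402

d-prime = -0.540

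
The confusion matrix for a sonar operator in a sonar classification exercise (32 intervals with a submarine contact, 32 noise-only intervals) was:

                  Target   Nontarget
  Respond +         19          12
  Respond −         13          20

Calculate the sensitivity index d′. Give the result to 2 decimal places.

H = 19/32 = 0.5938
FA = 12/32 = 0.3750
Φ⁻¹(H) = 0.237
Φ⁻¹(FA) = -0.319
d' = z(H) − z(FA) = 0.237 − (-0.319) = 0.556

d′ = 0.56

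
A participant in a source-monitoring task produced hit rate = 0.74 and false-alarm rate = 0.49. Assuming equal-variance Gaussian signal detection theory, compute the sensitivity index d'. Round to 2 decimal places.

d' = 0.67

z(H) = 0.643
z(FA) = -0.025
d' = z(H) − z(FA) = 0.643 − (-0.025) = 0.668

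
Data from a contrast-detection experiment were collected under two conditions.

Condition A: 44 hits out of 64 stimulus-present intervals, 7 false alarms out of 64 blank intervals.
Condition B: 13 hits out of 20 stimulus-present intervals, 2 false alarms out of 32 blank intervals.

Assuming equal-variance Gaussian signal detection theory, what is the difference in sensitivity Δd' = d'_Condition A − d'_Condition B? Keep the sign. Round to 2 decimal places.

Condition A: z(0.6875) = 0.489, z(0.1094) = -1.230, d' = 1.719
Condition B: z(0.6500) = 0.385, z(0.0625) = -1.534, d' = 1.919
Δd' = d'_Condition A − d'_Condition B = 1.719 − 1.919 = -0.200
Condition B has the higher sensitivity.

Δd' = -0.20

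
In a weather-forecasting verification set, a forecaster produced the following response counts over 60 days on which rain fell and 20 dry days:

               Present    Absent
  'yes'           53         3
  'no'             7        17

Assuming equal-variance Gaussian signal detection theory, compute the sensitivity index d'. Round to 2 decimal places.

d' = 2.23

H = 53/60 = 0.8833
FA = 3/20 = 0.1500
z(H) = 1.192
z(FA) = -1.036
d' = z(H) − z(FA) = 1.192 − (-1.036) = 2.228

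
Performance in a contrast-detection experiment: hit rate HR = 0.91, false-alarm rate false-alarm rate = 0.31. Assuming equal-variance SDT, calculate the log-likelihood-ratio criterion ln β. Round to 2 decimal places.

ln β = -0.78

z(0.91) = 1.341, z(0.31) = -0.496
ln β = −½·[z(H)² − z(FA)²] = −0.5 × (1.798 − 0.246) = -0.776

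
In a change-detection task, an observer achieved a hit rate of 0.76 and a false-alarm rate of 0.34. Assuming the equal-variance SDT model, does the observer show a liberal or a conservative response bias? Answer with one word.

liberal

z(H) = 0.706, z(FA) = -0.412
c = −½·(z(H) + z(FA)) = -0.147
c < 0 → liberal criterion (biased toward responding “yes”).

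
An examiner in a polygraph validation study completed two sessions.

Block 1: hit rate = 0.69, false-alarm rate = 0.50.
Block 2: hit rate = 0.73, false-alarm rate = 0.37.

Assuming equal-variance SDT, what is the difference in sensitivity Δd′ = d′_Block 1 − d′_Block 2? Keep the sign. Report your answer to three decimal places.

Δd′ = -0.449

Block 1: z(0.69) = 0.4959, z(0.50) = 0.0000, d' = 0.4959
Block 2: z(0.73) = 0.6128, z(0.37) = -0.3319, d' = 0.9447
Δd' = d'_Block 1 − d'_Block 2 = 0.4959 − 0.9447 = -0.4488
Block 2 has the higher sensitivity.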